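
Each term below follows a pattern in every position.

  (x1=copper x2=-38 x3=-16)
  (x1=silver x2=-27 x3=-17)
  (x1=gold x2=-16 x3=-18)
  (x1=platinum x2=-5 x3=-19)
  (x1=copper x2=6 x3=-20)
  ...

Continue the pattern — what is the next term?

X1: repeats copper → silver → gold → platinum, so copper, silver, gold, platinum, copper → silver.
X2: +11 each step; -38, -27, -16, -5, 6 → 17.
X3: −1 each step; -16, -17, -18, -19, -20 → -21.
So the next term is (x1=silver x2=17 x3=-21).

(x1=silver x2=17 x3=-21)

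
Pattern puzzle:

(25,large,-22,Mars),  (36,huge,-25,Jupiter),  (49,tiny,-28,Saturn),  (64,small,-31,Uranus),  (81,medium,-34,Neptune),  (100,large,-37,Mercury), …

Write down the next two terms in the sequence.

(121,huge,-40,Venus), (144,tiny,-43,Earth)

First part: perfect squares: 5², 6², 7², …; 25, 36, 49, 64, 81, 100 → 121 → 144.
Size: large, huge, tiny, small, medium, large → huge → tiny (repeats large → huge → tiny → small → medium).
Third part — −3 each step: -22, -25, -28, -31, -34, -37 → -40 → -43.
Planet — runs through the planets Mercury→Neptune: Mars, Jupiter, Saturn, Uranus, Neptune, Mercury → Venus → Earth.
So the next two terms are (121,huge,-40,Venus) and (144,tiny,-43,Earth).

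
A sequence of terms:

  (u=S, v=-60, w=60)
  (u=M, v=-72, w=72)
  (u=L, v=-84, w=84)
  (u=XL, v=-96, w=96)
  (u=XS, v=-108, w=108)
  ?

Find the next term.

(u=S, v=-120, w=120)

U — runs through clothing sizes XS→XL: S, M, L, XL, XS → S.
V: −12 each step, so -60, -72, -84, -96, -108 → -120.
For the w, always the negative of the v: 60, 72, 84, 96, 108 → 120.
So the next term is (u=S, v=-120, w=120).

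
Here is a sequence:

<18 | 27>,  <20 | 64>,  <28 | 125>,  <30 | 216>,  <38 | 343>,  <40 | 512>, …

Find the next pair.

<48 | 729>

First value: 18, 20, 28, 30, 38, 40 → 48 (alternating steps +2, +8, +2, +8, …).
Second value goes 27, 64, 125, 216, 343, 512 → 729 (perfect cubes: 3³, 4³, 5³, …).
Combining the parts gives <48 | 729>.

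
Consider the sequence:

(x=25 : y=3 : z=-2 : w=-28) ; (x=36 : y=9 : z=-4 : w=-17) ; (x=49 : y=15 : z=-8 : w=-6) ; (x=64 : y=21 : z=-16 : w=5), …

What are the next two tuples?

X: perfect squares: 5², 6², 7², …, so 25, 36, 49, 64 → 81 → 100.
Y: +6 each step; 3, 9, 15, 21 → 27 → 33.
Z: -2, -4, -8, -16 → -32 → -64 (×2 each step).
W goes -28, -17, -6, 5 → 16 → 27 (+11 each step).
So the next two tuples are (x=81 : y=27 : z=-32 : w=16) and (x=100 : y=33 : z=-64 : w=27).

(x=81 : y=27 : z=-32 : w=16), (x=100 : y=33 : z=-64 : w=27)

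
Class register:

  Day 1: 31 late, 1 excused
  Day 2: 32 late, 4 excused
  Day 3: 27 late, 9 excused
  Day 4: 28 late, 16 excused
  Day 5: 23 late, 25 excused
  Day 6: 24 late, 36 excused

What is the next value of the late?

Late goes 31, 32, 27, 28, 23, 24 → 19 (alternating steps +1, −5, +1, −5, …).

19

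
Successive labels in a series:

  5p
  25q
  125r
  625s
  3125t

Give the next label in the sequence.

15625u

First component goes 5, 25, 125, 625, 3125 → 15625 (×5 each step).
Letter: letters move forward 1 place in the alphabet, so p, q, r, s, t → u.
Putting it together: 15625u.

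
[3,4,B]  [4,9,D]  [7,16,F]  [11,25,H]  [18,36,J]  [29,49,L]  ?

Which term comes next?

First coordinate: 3, 4, 7, 11, 18, 29 → 47 (each term is the sum of the two before it).
For the second coordinate, perfect squares: 2², 3², 4², …: 4, 9, 16, 25, 36, 49 → 64.
For the letter, letters move forward 2 places in the alphabet: B, D, F, H, J, L → N.
Combining the parts gives [47,64,N].

[47,64,N]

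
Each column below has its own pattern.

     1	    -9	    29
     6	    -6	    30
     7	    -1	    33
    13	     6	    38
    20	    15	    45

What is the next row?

33  26  54

For the first component, each term is the sum of the two before it: 1, 6, 7, 13, 20 → 33.
Second component: -9, -6, -1, 6, 15 → 26 (differences are 3, 5, 7, … (increasing by 2 each time)).
For the third component, differences are 1, 3, 5, … (increasing by 2 each time): 29, 30, 33, 38, 45 → 54.
Combining the parts gives 33  26  54.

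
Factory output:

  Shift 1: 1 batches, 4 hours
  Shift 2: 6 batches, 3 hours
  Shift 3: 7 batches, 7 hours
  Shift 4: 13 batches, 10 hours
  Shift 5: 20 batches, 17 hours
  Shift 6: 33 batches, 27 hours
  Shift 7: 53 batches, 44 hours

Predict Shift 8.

86 batches, 71 hours

Batches: each term is the sum of the two before it; 1, 6, 7, 13, 20, 33, 53 → 86.
For the hours, each term is the sum of the two before it: 4, 3, 7, 10, 17, 27, 44 → 71.
So the next record is 86 batches, 71 hours.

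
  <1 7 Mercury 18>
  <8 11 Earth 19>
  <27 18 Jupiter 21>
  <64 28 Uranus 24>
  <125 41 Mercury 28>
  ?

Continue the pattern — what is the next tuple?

First component — perfect cubes: 1³, 2³, 3³, …: 1, 8, 27, 64, 125 → 216.
Second component: differences are 4, 7, 10, … (increasing by 3 each time); 7, 11, 18, 28, 41 → 57.
Planet goes Mercury, Earth, Jupiter, Uranus, Mercury → Earth (repeats Mercury → Earth → Jupiter → Uranus).
Fourth component: differences are 1, 2, 3, … (increasing by 1 each time); 18, 19, 21, 24, 28 → 33.
Combining the parts gives <216 57 Earth 33>.

<216 57 Earth 33>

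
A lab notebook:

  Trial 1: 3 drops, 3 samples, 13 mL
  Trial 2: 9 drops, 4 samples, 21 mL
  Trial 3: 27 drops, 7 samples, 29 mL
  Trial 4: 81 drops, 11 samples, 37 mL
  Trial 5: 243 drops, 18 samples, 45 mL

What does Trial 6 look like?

729 drops, 29 samples, 53 mL

Drops: ×3 each step, so 3, 9, 27, 81, 243 → 729.
For the samples, each term is the sum of the two before it: 3, 4, 7, 11, 18 → 29.
ML — +8 each step: 13, 21, 29, 37, 45 → 53.
So the next line is 729 drops, 29 samples, 53 mL.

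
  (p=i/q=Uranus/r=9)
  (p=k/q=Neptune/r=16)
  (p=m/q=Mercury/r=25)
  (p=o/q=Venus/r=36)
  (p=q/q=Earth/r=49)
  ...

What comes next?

(p=s/q=Mars/r=64)

P: letters move forward 2 places in the alphabet, so i, k, m, o, q → s.
Q: Uranus, Neptune, Mercury, Venus, Earth → Mars (runs through the planets Mercury→Neptune).
R: perfect squares: 3², 4², 5², …, so 9, 16, 25, 36, 49 → 64.
Putting it together: (p=s/q=Mars/r=64).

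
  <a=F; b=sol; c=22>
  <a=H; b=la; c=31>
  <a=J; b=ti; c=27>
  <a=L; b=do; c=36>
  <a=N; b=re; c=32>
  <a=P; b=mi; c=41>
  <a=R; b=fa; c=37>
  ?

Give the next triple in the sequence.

A goes F, H, J, L, N, P, R → T (letters move forward 2 places in the alphabet).
B: sol, la, ti, do, re, mi, fa → sol (runs through the solfège scale do→ti).
C: alternating steps +9, −4, +9, −4, …, so 22, 31, 27, 36, 32, 41, 37 → 46.
Putting it together: <a=T; b=sol; c=46>.

<a=T; b=sol; c=46>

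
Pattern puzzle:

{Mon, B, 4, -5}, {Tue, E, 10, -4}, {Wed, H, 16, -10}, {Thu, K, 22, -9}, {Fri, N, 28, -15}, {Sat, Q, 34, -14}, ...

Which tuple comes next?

Day: runs through the weekdays Mon→Sun; Mon, Tue, Wed, Thu, Fri, Sat → Sun.
For the letter, letters move forward 3 places in the alphabet: B, E, H, K, N, Q → T.
Third slot: +6 each step; 4, 10, 16, 22, 28, 34 → 40.
Fourth slot: alternating steps +1, −6, +1, −6, …; -5, -4, -10, -9, -15, -14 → -20.
Putting it together: {Sun, T, 40, -20}.

{Sun, T, 40, -20}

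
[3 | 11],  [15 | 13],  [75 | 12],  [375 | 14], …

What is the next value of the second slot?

13

For the second slot, alternating steps +2, −1, +2, −1, …: 11, 13, 12, 14 → 13.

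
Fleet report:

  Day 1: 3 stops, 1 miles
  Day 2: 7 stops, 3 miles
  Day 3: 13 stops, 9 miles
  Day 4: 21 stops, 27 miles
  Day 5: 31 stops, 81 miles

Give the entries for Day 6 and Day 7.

43 stops, 243 miles; 57 stops, 729 miles

Stops goes 3, 7, 13, 21, 31 → 43 → 57 (differences are 4, 6, 8, … (increasing by 2 each time)).
For the miles, ×3 each step: 1, 3, 9, 27, 81 → 243 → 729.
Putting the parts together: 43 stops, 243 miles and then 57 stops, 729 miles.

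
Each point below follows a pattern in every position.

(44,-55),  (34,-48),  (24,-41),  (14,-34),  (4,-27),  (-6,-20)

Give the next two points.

(-16,-13), (-26,-6)

First component: −10 each step; 44, 34, 24, 14, 4, -6 → -16 → -26.
Second component: -55, -48, -41, -34, -27, -20 → -13 → -6 (+7 each step).
Putting the parts together: (-16,-13) and then (-26,-6).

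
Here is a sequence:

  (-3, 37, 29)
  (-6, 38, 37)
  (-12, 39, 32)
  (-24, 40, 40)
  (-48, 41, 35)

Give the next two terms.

(-96, 42, 43), (-192, 43, 38)

First value — ×2 each step: -3, -6, -12, -24, -48 → -96 → -192.
Second value goes 37, 38, 39, 40, 41 → 42 → 43 (+1 each step).
For the third value, alternating steps +8, −5, +8, −5, …: 29, 37, 32, 40, 35 → 43 → 38.
Putting the parts together: (-96, 42, 43) and then (-192, 43, 38).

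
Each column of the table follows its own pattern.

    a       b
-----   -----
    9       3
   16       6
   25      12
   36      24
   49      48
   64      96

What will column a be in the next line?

81

For the column a, perfect squares: 3², 4², 5², …: 9, 16, 25, 36, 49, 64 → 81.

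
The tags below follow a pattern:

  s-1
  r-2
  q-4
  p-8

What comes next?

For the letter, letters move back 1 place in the alphabet: s, r, q, p → o.
Second component: ×2 each step; 1, 2, 4, 8 → 16.
Combining the parts gives o-16.

o-16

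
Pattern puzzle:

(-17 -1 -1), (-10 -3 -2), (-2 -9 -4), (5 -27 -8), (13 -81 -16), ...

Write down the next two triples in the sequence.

(20 -243 -32), (28 -729 -64)

First entry: alternating steps +7, +8, +7, +8, …; -17, -10, -2, 5, 13 → 20 → 28.
Second entry goes -1, -3, -9, -27, -81 → -243 → -729 (×3 each step).
Third entry: -1, -2, -4, -8, -16 → -32 → -64 (×2 each step).
Putting the parts together: (20 -243 -32) and then (28 -729 -64).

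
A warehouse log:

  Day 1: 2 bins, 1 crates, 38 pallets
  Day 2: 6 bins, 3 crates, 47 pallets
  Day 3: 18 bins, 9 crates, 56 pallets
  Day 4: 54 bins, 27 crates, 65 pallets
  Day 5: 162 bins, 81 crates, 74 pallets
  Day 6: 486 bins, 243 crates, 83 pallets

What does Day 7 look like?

1458 bins, 729 crates, 92 pallets

Bins: 2, 6, 18, 54, 162, 486 → 1458 (×3 each step).
Crates — ×3 each step: 1, 3, 9, 27, 81, 243 → 729.
Pallets: +9 each step, so 38, 47, 56, 65, 74, 83 → 92.
So the next row is 1458 bins, 729 crates, 92 pallets.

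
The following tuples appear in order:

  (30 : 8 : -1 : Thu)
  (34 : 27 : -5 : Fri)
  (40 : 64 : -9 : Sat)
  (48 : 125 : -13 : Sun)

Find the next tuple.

First entry — differences are 4, 6, 8, … (increasing by 2 each time): 30, 34, 40, 48 → 58.
Second entry: perfect cubes: 2³, 3³, 4³, …, so 8, 27, 64, 125 → 216.
Third entry: −4 each step, so -1, -5, -9, -13 → -17.
Day: Thu, Fri, Sat, Sun → Mon (runs through the weekdays Mon→Sun).
Putting it together: (58 : 216 : -17 : Mon).

(58 : 216 : -17 : Mon)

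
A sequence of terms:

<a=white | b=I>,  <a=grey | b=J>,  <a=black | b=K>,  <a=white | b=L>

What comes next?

<a=grey | b=M>

For the a, repeats white → grey → black: white, grey, black, white → grey.
B goes I, J, K, L → M (letters move forward 1 place in the alphabet).
So the next term is <a=grey | b=M>.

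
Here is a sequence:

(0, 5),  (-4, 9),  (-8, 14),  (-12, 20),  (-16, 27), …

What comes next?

First slot: −4 each step; 0, -4, -8, -12, -16 → -20.
Second slot goes 5, 9, 14, 20, 27 → 35 (differences are 4, 5, 6, … (increasing by 1 each time)).
Putting it together: (-20, 35).

(-20, 35)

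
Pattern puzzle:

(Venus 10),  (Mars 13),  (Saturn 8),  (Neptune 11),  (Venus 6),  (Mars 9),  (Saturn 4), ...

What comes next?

(Neptune 7)

For the planet, repeats Venus → Mars → Saturn → Neptune: Venus, Mars, Saturn, Neptune, Venus, Mars, Saturn → Neptune.
Second part: 10, 13, 8, 11, 6, 9, 4 → 7 (alternating steps +3, −5, +3, −5, …).
Putting it together: (Neptune 7).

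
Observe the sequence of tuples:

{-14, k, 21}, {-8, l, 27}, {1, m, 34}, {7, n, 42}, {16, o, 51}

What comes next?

First component: alternating steps +6, +9, +6, +9, …; -14, -8, 1, 7, 16 → 22.
For the letter, letters move forward 1 place in the alphabet: k, l, m, n, o → p.
Third component: 21, 27, 34, 42, 51 → 61 (differences are 6, 7, 8, … (increasing by 1 each time)).
So the next tuple is {22, p, 61}.

{22, p, 61}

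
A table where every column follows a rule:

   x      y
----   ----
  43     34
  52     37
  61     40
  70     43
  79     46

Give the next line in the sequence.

88  49

Column x: 43, 52, 61, 70, 79 → 88 (+9 each step).
Column y: +3 each step; 34, 37, 40, 43, 46 → 49.
Putting it together: 88  49.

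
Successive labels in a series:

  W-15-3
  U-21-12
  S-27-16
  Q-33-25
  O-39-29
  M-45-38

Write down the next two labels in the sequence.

K-51-42, I-57-51

Letter: letters move back 2 places in the alphabet; W, U, S, Q, O, M → K → I.
For the second component, +6 each step: 15, 21, 27, 33, 39, 45 → 51 → 57.
Third component goes 3, 12, 16, 25, 29, 38 → 42 → 51 (alternating steps +9, +4, +9, +4, …).
So the next two labels are K-51-42 and I-57-51.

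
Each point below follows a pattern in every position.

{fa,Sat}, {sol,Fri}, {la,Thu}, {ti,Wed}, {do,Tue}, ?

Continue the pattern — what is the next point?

{re,Mon}

Note: runs through the solfège scale do→ti, so fa, sol, la, ti, do → re.
Day — runs backward through the weekdays Mon→Sun: Sat, Fri, Thu, Wed, Tue → Mon.
So the next point is {re,Mon}.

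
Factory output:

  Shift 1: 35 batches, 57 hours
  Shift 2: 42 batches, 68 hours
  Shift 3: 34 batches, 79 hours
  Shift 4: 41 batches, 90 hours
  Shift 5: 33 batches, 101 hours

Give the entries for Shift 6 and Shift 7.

Batches: alternating steps +7, −8, +7, −8, …, so 35, 42, 34, 41, 33 → 40 → 32.
Hours goes 57, 68, 79, 90, 101 → 112 → 123 (+11 each step).
Putting the parts together: 40 batches, 112 hours and then 32 batches, 123 hours.

40 batches, 112 hours; 32 batches, 123 hours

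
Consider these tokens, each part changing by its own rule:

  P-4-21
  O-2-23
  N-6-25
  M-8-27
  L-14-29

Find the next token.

K-22-31

Letter: P, O, N, M, L → K (letters move back 1 place in the alphabet).
Second component — each term is the sum of the two before it: 4, 2, 6, 8, 14 → 22.
Third component goes 21, 23, 25, 27, 29 → 31 (+2 each step).
Putting it together: K-22-31.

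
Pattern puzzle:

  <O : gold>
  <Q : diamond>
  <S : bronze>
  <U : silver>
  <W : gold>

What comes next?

<Y : diamond>

For the letter, letters move forward 2 places in the alphabet: O, Q, S, U, W → Y.
Rank goes gold, diamond, bronze, silver, gold → diamond (repeats gold → diamond → bronze → silver).
So the next pair is <Y : diamond>.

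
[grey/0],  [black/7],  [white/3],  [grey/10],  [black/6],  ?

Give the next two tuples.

Shade — repeats grey → black → white: grey, black, white, grey, black → white → grey.
For the second coordinate, alternating steps +7, −4, +7, −4, …: 0, 7, 3, 10, 6 → 13 → 9.
So the next two tuples are [white/13] and [grey/9].

[white/13], [grey/9]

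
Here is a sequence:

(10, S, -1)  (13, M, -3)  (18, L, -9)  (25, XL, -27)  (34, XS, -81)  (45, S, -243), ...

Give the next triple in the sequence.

(58, M, -729)

First part — differences are 3, 5, 7, … (increasing by 2 each time): 10, 13, 18, 25, 34, 45 → 58.
Size — repeats S → M → L → XL → XS: S, M, L, XL, XS, S → M.
Third part: ×3 each step; -1, -3, -9, -27, -81, -243 → -729.
So the next triple is (58, M, -729).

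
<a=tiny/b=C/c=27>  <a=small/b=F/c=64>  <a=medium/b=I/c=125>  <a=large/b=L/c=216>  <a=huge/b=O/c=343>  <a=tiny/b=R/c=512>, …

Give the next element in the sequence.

<a=small/b=U/c=729>

A: repeats tiny → small → medium → large → huge, so tiny, small, medium, large, huge, tiny → small.
B — letters move forward 3 places in the alphabet: C, F, I, L, O, R → U.
C: perfect cubes: 3³, 4³, 5³, …, so 27, 64, 125, 216, 343, 512 → 729.
Combining the parts gives <a=small/b=U/c=729>.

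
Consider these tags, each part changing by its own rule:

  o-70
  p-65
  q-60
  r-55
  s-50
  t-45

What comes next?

For the letter, letters move forward 1 place in the alphabet: o, p, q, r, s, t → u.
Second component — −5 each step: 70, 65, 60, 55, 50, 45 → 40.
Putting it together: u-40.

u-40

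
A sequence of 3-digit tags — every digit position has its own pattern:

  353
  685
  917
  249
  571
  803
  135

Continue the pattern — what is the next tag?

467

First digit — +3 each step, mod 10: 3, 6, 9, 2, 5, 8, 1 → 4.
Second digit: +3 each step, mod 10; 5, 8, 1, 4, 7, 0, 3 → 6.
For the third digit, +2 each step, mod 10: 3, 5, 7, 9, 1, 3, 5 → 7.
Combining the parts gives 467.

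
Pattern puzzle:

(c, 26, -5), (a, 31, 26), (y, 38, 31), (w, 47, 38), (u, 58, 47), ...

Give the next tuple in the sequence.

(s, 71, 58)

Letter: letters move back 2 places in the alphabet, wrapping A→Z; c, a, y, w, u → s.
Second coordinate — differences are 5, 7, 9, … (increasing by 2 each time): 26, 31, 38, 47, 58 → 71.
Third coordinate goes -5, 26, 31, 38, 47 → 58 (always the previous value of the second coordinate).
Putting it together: (s, 71, 58).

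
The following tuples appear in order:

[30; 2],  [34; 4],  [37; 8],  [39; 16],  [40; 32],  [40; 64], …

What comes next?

[39; 128]

First component — differences are 4, 3, 2, … (decreasing by 1 each time): 30, 34, 37, 39, 40, 40 → 39.
Second component: 2, 4, 8, 16, 32, 64 → 128 (×2 each step).
So the next tuple is [39; 128].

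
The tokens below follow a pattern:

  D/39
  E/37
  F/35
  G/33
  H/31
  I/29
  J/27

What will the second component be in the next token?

Second component: −2 each step; 39, 37, 35, 33, 31, 29, 27 → 25.

25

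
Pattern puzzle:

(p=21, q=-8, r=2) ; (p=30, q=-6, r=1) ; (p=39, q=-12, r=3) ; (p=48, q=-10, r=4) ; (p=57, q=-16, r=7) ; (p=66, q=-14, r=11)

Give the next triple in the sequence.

P: +9 each step; 21, 30, 39, 48, 57, 66 → 75.
Q goes -8, -6, -12, -10, -16, -14 → -20 (alternating steps +2, −6, +2, −6, …).
R goes 2, 1, 3, 4, 7, 11 → 18 (each term is the sum of the two before it).
So the next triple is (p=75, q=-20, r=18).

(p=75, q=-20, r=18)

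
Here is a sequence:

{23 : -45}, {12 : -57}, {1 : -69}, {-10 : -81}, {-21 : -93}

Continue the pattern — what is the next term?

{-32 : -105}

First value — −11 each step: 23, 12, 1, -10, -21 → -32.
Second value: -45, -57, -69, -81, -93 → -105 (−12 each step).
So the next term is {-32 : -105}.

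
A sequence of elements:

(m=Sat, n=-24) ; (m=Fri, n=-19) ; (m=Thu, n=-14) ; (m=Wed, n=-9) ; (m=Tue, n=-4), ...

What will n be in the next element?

1

N — +5 each step: -24, -19, -14, -9, -4 → 1.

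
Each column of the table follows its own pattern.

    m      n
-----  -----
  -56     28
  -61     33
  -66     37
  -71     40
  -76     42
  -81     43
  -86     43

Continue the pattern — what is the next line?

Column m goes -56, -61, -66, -71, -76, -81, -86 → -91 (−5 each step).
Column n: 28, 33, 37, 40, 42, 43, 43 → 42 (differences are 5, 4, 3, … (decreasing by 1 each time)).
So the next line is -91  42.

-91  42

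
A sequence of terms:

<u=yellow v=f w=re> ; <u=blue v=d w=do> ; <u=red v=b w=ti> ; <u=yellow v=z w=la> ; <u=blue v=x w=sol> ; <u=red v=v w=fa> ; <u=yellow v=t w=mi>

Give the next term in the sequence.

U: repeats yellow → blue → red, so yellow, blue, red, yellow, blue, red, yellow → blue.
V — letters move back 2 places in the alphabet, wrapping A→Z: f, d, b, z, x, v, t → r.
W — runs backward through the solfège scale do→ti: re, do, ti, la, sol, fa, mi → re.
Combining the parts gives <u=blue v=r w=re>.

<u=blue v=r w=re>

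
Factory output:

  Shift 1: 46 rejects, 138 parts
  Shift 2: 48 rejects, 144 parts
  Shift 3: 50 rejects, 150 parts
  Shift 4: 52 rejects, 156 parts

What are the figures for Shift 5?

Rejects — +2 each step: 46, 48, 50, 52 → 54.
For the parts, always 3 × the rejects: 138, 144, 150, 156 → 162.
Combining the parts gives 54 rejects, 162 parts.

54 rejects, 162 parts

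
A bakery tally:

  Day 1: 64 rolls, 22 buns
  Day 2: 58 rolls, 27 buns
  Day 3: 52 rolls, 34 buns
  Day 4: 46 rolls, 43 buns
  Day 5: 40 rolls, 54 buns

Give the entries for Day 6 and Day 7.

Rolls: 64, 58, 52, 46, 40 → 34 → 28 (−6 each step).
Buns: 22, 27, 34, 43, 54 → 67 → 82 (differences are 5, 7, 9, … (increasing by 2 each time)).
Putting the parts together: 34 rolls, 67 buns and then 28 rolls, 82 buns.

34 rolls, 67 buns; 28 rolls, 82 buns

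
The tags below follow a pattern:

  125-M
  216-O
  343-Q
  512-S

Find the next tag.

First component goes 125, 216, 343, 512 → 729 (perfect cubes: 5³, 6³, 7³, …).
Letter: letters move forward 2 places in the alphabet, so M, O, Q, S → U.
So the next tag is 729-U.

729-U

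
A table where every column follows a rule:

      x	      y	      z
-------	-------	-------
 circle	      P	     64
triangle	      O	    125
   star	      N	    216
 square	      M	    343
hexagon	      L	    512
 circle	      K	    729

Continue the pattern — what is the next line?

Column x: repeats circle → triangle → star → square → hexagon, so circle, triangle, star, square, hexagon, circle → triangle.
Column y — letters move back 1 place in the alphabet: P, O, N, M, L, K → J.
Column z — perfect cubes: 4³, 5³, 6³, …: 64, 125, 216, 343, 512, 729 → 1000.
So the next line is triangle  J  1000.

triangle  J  1000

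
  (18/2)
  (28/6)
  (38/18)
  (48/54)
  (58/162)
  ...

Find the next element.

(68/486)

First slot: +10 each step; 18, 28, 38, 48, 58 → 68.
Second slot: ×3 each step, so 2, 6, 18, 54, 162 → 486.
Putting it together: (68/486).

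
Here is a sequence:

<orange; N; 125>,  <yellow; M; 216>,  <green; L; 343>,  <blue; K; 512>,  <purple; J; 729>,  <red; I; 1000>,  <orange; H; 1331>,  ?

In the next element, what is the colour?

Colour: repeats orange → yellow → green → blue → purple → red; orange, yellow, green, blue, purple, red, orange → yellow.
Letter: letters move back 1 place in the alphabet, so N, M, L, K, J, I, H → G.
Third entry goes 125, 216, 343, 512, 729, 1000, 1331 → 1728 (perfect cubes: 5³, 6³, 7³, …).

yellow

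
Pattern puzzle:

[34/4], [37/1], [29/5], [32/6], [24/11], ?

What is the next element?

First slot — alternating steps +3, −8, +3, −8, …: 34, 37, 29, 32, 24 → 27.
Second slot: each term is the sum of the two before it, so 4, 1, 5, 6, 11 → 17.
So the next element is [27/17].

[27/17]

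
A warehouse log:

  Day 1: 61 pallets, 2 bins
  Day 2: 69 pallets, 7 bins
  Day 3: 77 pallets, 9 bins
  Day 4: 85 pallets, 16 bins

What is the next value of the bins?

25

Pallets — +8 each step: 61, 69, 77, 85 → 93.
Bins — each term is the sum of the two before it: 2, 7, 9, 16 → 25.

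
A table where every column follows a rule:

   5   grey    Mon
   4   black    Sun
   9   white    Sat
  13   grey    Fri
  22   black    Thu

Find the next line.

35  white  Wed

First component goes 5, 4, 9, 13, 22 → 35 (each term is the sum of the two before it).
Shade: repeats grey → black → white, so grey, black, white, grey, black → white.
Day goes Mon, Sun, Sat, Fri, Thu → Wed (runs backward through the weekdays Mon→Sun).
Putting it together: 35  white  Wed.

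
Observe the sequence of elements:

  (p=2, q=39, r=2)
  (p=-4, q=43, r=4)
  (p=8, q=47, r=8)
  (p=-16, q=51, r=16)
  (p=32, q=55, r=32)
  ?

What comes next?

(p=-64, q=59, r=64)

For the p, ×(-2) each step: 2, -4, 8, -16, 32 → -64.
Q goes 39, 43, 47, 51, 55 → 59 (+4 each step).
R — ×2 each step: 2, 4, 8, 16, 32 → 64.
So the next element is (p=-64, q=59, r=64).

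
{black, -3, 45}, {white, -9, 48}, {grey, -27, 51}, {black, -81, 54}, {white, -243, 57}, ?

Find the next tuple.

{grey, -729, 60}

Shade goes black, white, grey, black, white → grey (repeats black → white → grey).
Second entry: ×3 each step, so -3, -9, -27, -81, -243 → -729.
For the third entry, +3 each step: 45, 48, 51, 54, 57 → 60.
Combining the parts gives {grey, -729, 60}.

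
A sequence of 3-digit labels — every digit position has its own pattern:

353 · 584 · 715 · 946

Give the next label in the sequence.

First digit: 3, 5, 7, 9 → 1 (+2 each step, mod 10).
Second digit: 5, 8, 1, 4 → 7 (+3 each step, mod 10).
Third digit: +1 each step, mod 10; 3, 4, 5, 6 → 7.
Combining the parts gives 177.

177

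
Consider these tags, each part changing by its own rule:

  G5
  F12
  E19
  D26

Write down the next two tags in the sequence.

C33 then B40

Letter: letters move back 1 place in the alphabet; G, F, E, D → C → B.
Second component goes 5, 12, 19, 26 → 33 → 40 (+7 each step).
Putting the parts together: C33 and then B40.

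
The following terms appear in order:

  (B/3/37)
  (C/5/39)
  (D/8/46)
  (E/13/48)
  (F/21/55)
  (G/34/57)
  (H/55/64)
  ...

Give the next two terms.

For the letter, letters move forward 1 place in the alphabet: B, C, D, E, F, G, H → I → J.
Second part: 3, 5, 8, 13, 21, 34, 55 → 89 → 144 (each term is the sum of the two before it).
Third part: 37, 39, 46, 48, 55, 57, 64 → 66 → 73 (alternating steps +2, +7, +2, +7, …).
Putting the parts together: (I/89/66) and then (J/144/73).

(I/89/66), (J/144/73)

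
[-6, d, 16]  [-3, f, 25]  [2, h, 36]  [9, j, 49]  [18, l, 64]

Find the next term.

[29, n, 81]

First component: differences are 3, 5, 7, … (increasing by 2 each time); -6, -3, 2, 9, 18 → 29.
Letter: letters move forward 2 places in the alphabet, so d, f, h, j, l → n.
Third component — perfect squares: 4², 5², 6², …: 16, 25, 36, 49, 64 → 81.
Putting it together: [29, n, 81].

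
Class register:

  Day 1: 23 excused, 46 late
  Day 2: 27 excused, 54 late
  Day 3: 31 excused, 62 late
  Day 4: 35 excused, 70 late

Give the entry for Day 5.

Excused: 23, 27, 31, 35 → 39 (+4 each step).
Late — always 2 × the excused: 46, 54, 62, 70 → 78.
Putting it together: 39 excused, 78 late.

39 excused, 78 late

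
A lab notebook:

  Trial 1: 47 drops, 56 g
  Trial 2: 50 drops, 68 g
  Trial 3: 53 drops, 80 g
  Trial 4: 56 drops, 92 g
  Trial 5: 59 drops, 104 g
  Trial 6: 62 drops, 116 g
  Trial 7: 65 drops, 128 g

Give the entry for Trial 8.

68 drops, 140 g

Drops: +3 each step; 47, 50, 53, 56, 59, 62, 65 → 68.
For the g, +12 each step: 56, 68, 80, 92, 104, 116, 128 → 140.
So the next record is 68 drops, 140 g.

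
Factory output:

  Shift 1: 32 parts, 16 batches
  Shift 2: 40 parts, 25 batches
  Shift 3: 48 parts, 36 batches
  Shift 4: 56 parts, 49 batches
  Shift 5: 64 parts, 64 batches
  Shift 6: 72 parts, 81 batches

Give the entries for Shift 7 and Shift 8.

80 parts, 100 batches; 88 parts, 121 batches

Parts — +8 each step: 32, 40, 48, 56, 64, 72 → 80 → 88.
Batches — perfect squares: 4², 5², 6², …: 16, 25, 36, 49, 64, 81 → 100 → 121.
Putting the parts together: 80 parts, 100 batches and then 88 parts, 121 batches.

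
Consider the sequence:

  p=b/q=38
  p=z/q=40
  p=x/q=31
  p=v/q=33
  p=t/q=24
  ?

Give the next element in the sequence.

For the p, letters move back 2 places in the alphabet, wrapping A→Z: b, z, x, v, t → r.
Q goes 38, 40, 31, 33, 24 → 26 (alternating steps +2, −9, +2, −9, …).
So the next element is p=r/q=26.

p=r/q=26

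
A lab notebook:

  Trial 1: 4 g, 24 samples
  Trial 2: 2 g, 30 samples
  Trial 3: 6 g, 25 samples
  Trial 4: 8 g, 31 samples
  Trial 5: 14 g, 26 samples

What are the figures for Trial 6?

G: each term is the sum of the two before it, so 4, 2, 6, 8, 14 → 22.
Samples: alternating steps +6, −5, +6, −5, …, so 24, 30, 25, 31, 26 → 32.
Combining the parts gives 22 g, 32 samples.

22 g, 32 samples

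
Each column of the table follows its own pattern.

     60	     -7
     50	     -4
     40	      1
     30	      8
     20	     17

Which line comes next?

10  28

First component: −10 each step, so 60, 50, 40, 30, 20 → 10.
Second component: -7, -4, 1, 8, 17 → 28 (differences are 3, 5, 7, … (increasing by 2 each time)).
Combining the parts gives 10  28.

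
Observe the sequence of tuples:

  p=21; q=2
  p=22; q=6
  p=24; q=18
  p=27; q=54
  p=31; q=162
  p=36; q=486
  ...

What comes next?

p=42; q=1458

P: differences are 1, 2, 3, … (increasing by 1 each time); 21, 22, 24, 27, 31, 36 → 42.
Q: ×3 each step, so 2, 6, 18, 54, 162, 486 → 1458.
So the next tuple is p=42; q=1458.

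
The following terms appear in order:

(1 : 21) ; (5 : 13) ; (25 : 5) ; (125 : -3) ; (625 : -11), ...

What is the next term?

(3125 : -19)

First slot: 1, 5, 25, 125, 625 → 3125 (×5 each step).
Second slot — −8 each step: 21, 13, 5, -3, -11 → -19.
Combining the parts gives (3125 : -19).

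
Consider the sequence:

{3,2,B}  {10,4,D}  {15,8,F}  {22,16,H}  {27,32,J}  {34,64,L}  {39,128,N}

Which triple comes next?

First value: alternating steps +7, +5, +7, +5, …; 3, 10, 15, 22, 27, 34, 39 → 46.
Second value: ×2 each step, so 2, 4, 8, 16, 32, 64, 128 → 256.
For the letter, letters move forward 2 places in the alphabet: B, D, F, H, J, L, N → P.
Combining the parts gives {46,256,P}.

{46,256,P}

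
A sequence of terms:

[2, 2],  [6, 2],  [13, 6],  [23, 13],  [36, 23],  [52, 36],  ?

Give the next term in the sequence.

[71, 52]

First coordinate: 2, 6, 13, 23, 36, 52 → 71 (differences are 4, 7, 10, … (increasing by 3 each time)).
Second coordinate: always the previous value of the first coordinate; 2, 2, 6, 13, 23, 36 → 52.
So the next term is [71, 52].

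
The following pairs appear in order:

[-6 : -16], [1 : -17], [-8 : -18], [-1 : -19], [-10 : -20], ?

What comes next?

For the first coordinate, alternating steps +7, −9, +7, −9, …: -6, 1, -8, -1, -10 → -3.
Second coordinate: -16, -17, -18, -19, -20 → -21 (−1 each step).
Combining the parts gives [-3 : -21].

[-3 : -21]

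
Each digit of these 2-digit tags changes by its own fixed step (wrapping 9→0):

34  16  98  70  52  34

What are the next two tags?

For the first digit, −2 each step, mod 10: 3, 1, 9, 7, 5, 3 → 1 → 9.
Second digit goes 4, 6, 8, 0, 2, 4 → 6 → 8 (+2 each step, mod 10).
So the next two tags are 16 and 98.

16, 98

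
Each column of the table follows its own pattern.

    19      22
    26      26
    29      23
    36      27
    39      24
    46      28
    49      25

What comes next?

First component goes 19, 26, 29, 36, 39, 46, 49 → 56 (alternating steps +7, +3, +7, +3, …).
Second component: alternating steps +4, −3, +4, −3, …, so 22, 26, 23, 27, 24, 28, 25 → 29.
Combining the parts gives 56  29.

56  29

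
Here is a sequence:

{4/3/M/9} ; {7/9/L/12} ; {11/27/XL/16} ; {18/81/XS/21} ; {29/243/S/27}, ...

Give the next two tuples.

First value: each term is the sum of the two before it; 4, 7, 11, 18, 29 → 47 → 76.
Second value goes 3, 9, 27, 81, 243 → 729 → 2187 (×3 each step).
Size: runs through clothing sizes XS→XL, so M, L, XL, XS, S → M → L.
Fourth value goes 9, 12, 16, 21, 27 → 34 → 42 (differences are 3, 4, 5, … (increasing by 1 each time)).
Putting the parts together: {47/729/M/34} and then {76/2187/L/42}.

{47/729/M/34}, {76/2187/L/42}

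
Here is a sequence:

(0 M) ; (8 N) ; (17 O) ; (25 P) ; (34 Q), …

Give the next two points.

First part: 0, 8, 17, 25, 34 → 42 → 51 (alternating steps +8, +9, +8, +9, …).
Letter: letters move forward 1 place in the alphabet, so M, N, O, P, Q → R → S.
So the next two points are (42 R) and (51 S).

(42 R), (51 S)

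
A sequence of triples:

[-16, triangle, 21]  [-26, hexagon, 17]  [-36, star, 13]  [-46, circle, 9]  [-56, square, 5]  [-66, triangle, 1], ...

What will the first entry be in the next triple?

For the first entry, −10 each step: -16, -26, -36, -46, -56, -66 → -76.

-76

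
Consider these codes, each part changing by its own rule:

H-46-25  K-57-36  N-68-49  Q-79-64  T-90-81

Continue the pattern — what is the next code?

W-101-100

For the letter, letters move forward 3 places in the alphabet: H, K, N, Q, T → W.
Second component — +11 each step: 46, 57, 68, 79, 90 → 101.
Third component goes 25, 36, 49, 64, 81 → 100 (perfect squares: 5², 6², 7², …).
So the next code is W-101-100.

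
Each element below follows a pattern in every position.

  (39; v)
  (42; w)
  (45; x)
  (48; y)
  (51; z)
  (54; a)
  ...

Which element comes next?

First slot: +3 each step; 39, 42, 45, 48, 51, 54 → 57.
Letter: letters move forward 1 place in the alphabet, wrapping Z→A; v, w, x, y, z, a → b.
Putting it together: (57; b).

(57; b)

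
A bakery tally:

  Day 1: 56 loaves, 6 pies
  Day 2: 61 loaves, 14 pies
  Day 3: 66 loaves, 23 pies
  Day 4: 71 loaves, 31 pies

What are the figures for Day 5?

76 loaves, 40 pies

Loaves: 56, 61, 66, 71 → 76 (+5 each step).
For the pies, alternating steps +8, +9, +8, +9, …: 6, 14, 23, 31 → 40.
Combining the parts gives 76 loaves, 40 pies.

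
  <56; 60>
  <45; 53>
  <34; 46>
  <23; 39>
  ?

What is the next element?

<12; 32>

First coordinate — −11 each step: 56, 45, 34, 23 → 12.
Second coordinate goes 60, 53, 46, 39 → 32 (−7 each step).
So the next element is <12; 32>.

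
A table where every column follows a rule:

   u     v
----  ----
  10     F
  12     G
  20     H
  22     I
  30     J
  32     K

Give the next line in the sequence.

Column u: 10, 12, 20, 22, 30, 32 → 40 (alternating steps +2, +8, +2, +8, …).
Column v goes F, G, H, I, J, K → L (letters move forward 1 place in the alphabet).
Putting it together: 40  L.

40  L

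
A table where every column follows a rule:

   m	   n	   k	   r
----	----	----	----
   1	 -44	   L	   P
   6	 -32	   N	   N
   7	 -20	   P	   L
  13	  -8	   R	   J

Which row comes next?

Column m — each term is the sum of the two before it: 1, 6, 7, 13 → 20.
Column n goes -44, -32, -20, -8 → 4 (+12 each step).
For the column k, letters move forward 2 places in the alphabet: L, N, P, R → T.
Column r: P, N, L, J → H (letters move back 2 places in the alphabet).
Putting it together: 20  4  T  H.

20  4  T  H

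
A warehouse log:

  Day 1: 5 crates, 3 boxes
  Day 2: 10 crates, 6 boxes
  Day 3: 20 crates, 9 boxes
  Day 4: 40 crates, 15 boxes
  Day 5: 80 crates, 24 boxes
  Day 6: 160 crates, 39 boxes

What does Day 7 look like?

320 crates, 63 boxes

Crates goes 5, 10, 20, 40, 80, 160 → 320 (×2 each step).
Boxes: 3, 6, 9, 15, 24, 39 → 63 (each term is the sum of the two before it).
Putting it together: 320 crates, 63 boxes.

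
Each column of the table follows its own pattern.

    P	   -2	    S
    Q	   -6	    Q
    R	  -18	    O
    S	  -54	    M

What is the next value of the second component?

Second component goes -2, -6, -18, -54 → -162 (×3 each step).

-162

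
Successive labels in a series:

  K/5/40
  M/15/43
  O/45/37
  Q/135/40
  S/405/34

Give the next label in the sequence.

U/1215/37

For the letter, letters move forward 2 places in the alphabet: K, M, O, Q, S → U.
Second component: ×3 each step; 5, 15, 45, 135, 405 → 1215.
Third component: alternating steps +3, −6, +3, −6, …, so 40, 43, 37, 40, 34 → 37.
So the next label is U/1215/37.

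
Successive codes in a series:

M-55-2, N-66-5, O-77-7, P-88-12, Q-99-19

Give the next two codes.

Letter: letters move forward 1 place in the alphabet, so M, N, O, P, Q → R → S.
Second component: +11 each step, so 55, 66, 77, 88, 99 → 110 → 121.
Third component goes 2, 5, 7, 12, 19 → 31 → 50 (each term is the sum of the two before it).
Putting the parts together: R-110-31 and then S-121-50.

R-110-31 then S-121-50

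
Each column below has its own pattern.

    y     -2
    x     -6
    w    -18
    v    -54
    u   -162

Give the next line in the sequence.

t  -486

For the letter, letters move back 1 place in the alphabet: y, x, w, v, u → t.
For the second component, ×3 each step: -2, -6, -18, -54, -162 → -486.
Combining the parts gives t  -486.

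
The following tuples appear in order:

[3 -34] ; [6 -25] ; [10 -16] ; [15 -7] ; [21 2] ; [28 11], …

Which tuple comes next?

[36 20]

First slot goes 3, 6, 10, 15, 21, 28 → 36 (differences are 3, 4, 5, … (increasing by 1 each time)).
Second slot: -34, -25, -16, -7, 2, 11 → 20 (+9 each step).
Combining the parts gives [36 20].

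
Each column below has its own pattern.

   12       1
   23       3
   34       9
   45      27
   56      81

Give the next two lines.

First component: 12, 23, 34, 45, 56 → 67 → 78 (+11 each step).
Second component: ×3 each step; 1, 3, 9, 27, 81 → 243 → 729.
So the next two lines are 67  243 and 78  729.

67  243; 78  729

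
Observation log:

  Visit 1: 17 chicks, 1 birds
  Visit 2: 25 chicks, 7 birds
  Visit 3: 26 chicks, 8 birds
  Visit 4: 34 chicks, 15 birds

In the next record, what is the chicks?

35

Chicks goes 17, 25, 26, 34 → 35 (alternating steps +8, +1, +8, +1, …).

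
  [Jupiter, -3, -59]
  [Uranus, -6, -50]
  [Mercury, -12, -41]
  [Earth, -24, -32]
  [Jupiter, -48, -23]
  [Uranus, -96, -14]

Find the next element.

[Mercury, -192, -5]

Planet: Jupiter, Uranus, Mercury, Earth, Jupiter, Uranus → Mercury (repeats Jupiter → Uranus → Mercury → Earth).
Second coordinate — ×2 each step: -3, -6, -12, -24, -48, -96 → -192.
Third coordinate: -59, -50, -41, -32, -23, -14 → -5 (+9 each step).
Putting it together: [Mercury, -192, -5].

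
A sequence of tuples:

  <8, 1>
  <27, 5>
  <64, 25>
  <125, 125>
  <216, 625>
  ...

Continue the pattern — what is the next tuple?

<343, 3125>

First component — perfect cubes: 2³, 3³, 4³, …: 8, 27, 64, 125, 216 → 343.
Second component — ×5 each step: 1, 5, 25, 125, 625 → 3125.
So the next tuple is <343, 3125>.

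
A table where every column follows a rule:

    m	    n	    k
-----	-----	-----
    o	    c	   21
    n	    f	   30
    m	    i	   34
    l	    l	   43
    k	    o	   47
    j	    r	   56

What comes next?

i  u  60

Column m: letters move back 1 place in the alphabet; o, n, m, l, k, j → i.
Column n goes c, f, i, l, o, r → u (letters move forward 3 places in the alphabet).
Column k: alternating steps +9, +4, +9, +4, …, so 21, 30, 34, 43, 47, 56 → 60.
Putting it together: i  u  60.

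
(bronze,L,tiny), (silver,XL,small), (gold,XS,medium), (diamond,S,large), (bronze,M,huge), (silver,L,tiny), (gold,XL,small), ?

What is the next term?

(diamond,XS,medium)

Rank: bronze, silver, gold, diamond, bronze, silver, gold → diamond (repeats bronze → silver → gold → diamond).
For the first size, repeats L → XL → XS → S → M: L, XL, XS, S, M, L, XL → XS.
Second size: tiny, small, medium, large, huge, tiny, small → medium (repeats tiny → small → medium → large → huge).
So the next term is (diamond,XS,medium).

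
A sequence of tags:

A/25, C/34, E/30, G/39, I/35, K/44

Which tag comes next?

M/40

Letter: A, C, E, G, I, K → M (letters move forward 2 places in the alphabet).
Second component — alternating steps +9, −4, +9, −4, …: 25, 34, 30, 39, 35, 44 → 40.
So the next tag is M/40.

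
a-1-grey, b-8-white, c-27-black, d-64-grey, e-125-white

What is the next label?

f-216-black

Letter: letters move forward 1 place in the alphabet, so a, b, c, d, e → f.
Second component: perfect cubes: 1³, 2³, 3³, …, so 1, 8, 27, 64, 125 → 216.
For the shade, repeats grey → white → black: grey, white, black, grey, white → black.
So the next label is f-216-black.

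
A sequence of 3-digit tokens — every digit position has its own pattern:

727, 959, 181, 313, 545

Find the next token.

First digit — +2 each step, mod 10: 7, 9, 1, 3, 5 → 7.
Second digit: +3 each step, mod 10, so 2, 5, 8, 1, 4 → 7.
Third digit — +2 each step, mod 10: 7, 9, 1, 3, 5 → 7.
Putting it together: 777.

777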